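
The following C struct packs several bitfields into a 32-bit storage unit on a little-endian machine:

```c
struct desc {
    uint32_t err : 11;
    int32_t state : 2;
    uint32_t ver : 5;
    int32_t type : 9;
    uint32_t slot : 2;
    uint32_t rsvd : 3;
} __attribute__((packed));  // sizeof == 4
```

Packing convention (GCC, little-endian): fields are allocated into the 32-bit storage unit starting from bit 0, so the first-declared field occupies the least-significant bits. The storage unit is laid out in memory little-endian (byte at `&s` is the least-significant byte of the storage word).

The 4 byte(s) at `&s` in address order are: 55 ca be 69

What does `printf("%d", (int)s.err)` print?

[0]=0x55 [1]=0xca [2]=0xbe [3]=0x69 (little-endian) → word 0x69beca55
err [0+:11] = (word>>0) & 0x7ff = 597  ←
state [11+:2] = (word>>11) & 0x3 = 1
ver [13+:5] = (word>>13) & 0x1f = 22
type [18+:9] = (word>>18) & 0x1ff = 111
slot [27+:2] = (word>>27) & 0x3 = 1
rsvd [29+:3] = (word>>29) & 0x7 = 3

597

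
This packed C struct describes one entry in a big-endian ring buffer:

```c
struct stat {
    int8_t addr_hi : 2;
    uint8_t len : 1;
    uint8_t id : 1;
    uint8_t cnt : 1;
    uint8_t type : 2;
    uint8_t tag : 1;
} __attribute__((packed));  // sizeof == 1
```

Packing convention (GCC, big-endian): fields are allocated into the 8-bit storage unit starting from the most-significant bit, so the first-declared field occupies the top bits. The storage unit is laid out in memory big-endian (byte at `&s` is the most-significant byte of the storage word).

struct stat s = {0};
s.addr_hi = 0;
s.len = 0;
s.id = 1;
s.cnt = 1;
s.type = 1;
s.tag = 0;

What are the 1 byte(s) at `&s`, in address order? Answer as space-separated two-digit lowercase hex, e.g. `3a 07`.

1a

addr_hi (2b) val=0 bits=0x0 at bit 6: 0x00
len (1b) val=0 bits=0x0 at bit 5: 0x00
id (1b) val=1 bits=0x1 at bit 4: 0x10
cnt (1b) val=1 bits=0x1 at bit 3: 0x18
type (2b) val=1 bits=0x1 at bit 1: 0x1a
tag (1b) val=0 bits=0x0 at bit 0: 0x1a
word = 0x1a → big-endian bytes:
  [0]=0x1a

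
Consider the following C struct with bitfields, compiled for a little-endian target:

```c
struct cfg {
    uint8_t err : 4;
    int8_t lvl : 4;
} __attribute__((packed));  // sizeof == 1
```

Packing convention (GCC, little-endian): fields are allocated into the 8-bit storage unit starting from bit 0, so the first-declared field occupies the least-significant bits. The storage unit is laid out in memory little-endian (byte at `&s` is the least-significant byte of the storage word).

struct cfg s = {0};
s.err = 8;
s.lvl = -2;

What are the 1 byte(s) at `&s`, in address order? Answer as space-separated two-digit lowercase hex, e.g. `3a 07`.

err:4 = 8 → 0x8 << 0 → word 0x08
lvl:4 = -2 → 0xe << 4 → word 0xe8
word = 0xe8 → little-endian bytes:
  [0]=0xe8

e8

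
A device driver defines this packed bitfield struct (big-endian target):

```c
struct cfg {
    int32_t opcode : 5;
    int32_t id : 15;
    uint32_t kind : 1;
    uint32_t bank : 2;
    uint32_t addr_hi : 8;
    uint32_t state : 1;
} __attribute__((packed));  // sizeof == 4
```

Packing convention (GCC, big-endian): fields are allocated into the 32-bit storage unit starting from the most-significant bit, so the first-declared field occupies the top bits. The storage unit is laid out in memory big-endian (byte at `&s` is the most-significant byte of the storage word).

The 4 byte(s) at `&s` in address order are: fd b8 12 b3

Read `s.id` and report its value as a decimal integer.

[0]=0xfd [1]=0xb8 [2]=0x12 [3]=0xb3 (big-endian) → word 0xfdb812b3
opcode:5 @ bit 27 → (0xfdb812b3>>27)&0x1f = 0x1f
id:15 @ bit 12 → (0xfdb812b3>>12)&0x7fff = 0x5b81  ←
kind:1 @ bit 11 → (0xfdb812b3>>11)&0x1 = 0x0
bank:2 @ bit 9 → (0xfdb812b3>>9)&0x3 = 0x1
addr_hi:8 @ bit 1 → (0xfdb812b3>>1)&0xff = 0x59
state:1 @ bit 0 → (0xfdb812b3>>0)&0x1 = 0x1
id signed 15b, MSB=1: 23425 - 32768 = -9343

-9343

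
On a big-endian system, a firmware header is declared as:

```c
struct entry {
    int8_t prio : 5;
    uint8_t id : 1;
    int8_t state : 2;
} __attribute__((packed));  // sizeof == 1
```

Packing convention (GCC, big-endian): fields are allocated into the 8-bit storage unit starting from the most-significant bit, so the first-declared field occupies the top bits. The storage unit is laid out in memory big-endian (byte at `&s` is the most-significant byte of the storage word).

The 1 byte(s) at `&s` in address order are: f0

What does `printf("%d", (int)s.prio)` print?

[0]=0xf0 (big-endian) → word 0xf0
prio [3+:5] = (word>>3) & 0x1f = 30  ←
id [2+:1] = (word>>2) & 0x1 = 0
state [0+:2] = (word>>0) & 0x3 = 0
prio signed 5b, MSB=1: 30 - 32 = -2

-2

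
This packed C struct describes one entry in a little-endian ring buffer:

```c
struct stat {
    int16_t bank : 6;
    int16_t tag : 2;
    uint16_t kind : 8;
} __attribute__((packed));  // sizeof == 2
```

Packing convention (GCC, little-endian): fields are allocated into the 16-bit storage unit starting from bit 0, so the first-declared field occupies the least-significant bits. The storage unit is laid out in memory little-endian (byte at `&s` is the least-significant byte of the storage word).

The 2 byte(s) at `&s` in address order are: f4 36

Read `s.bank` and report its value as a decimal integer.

[0]=0xf4 [1]=0x36 (little-endian) → word 0x36f4
bank [0+:6] = (word>>0) & 0x3f = 52  ←
tag [6+:2] = (word>>6) & 0x3 = 3
kind [8+:8] = (word>>8) & 0xff = 54
bank signed 6b, MSB=1: 52 - 64 = -12

-12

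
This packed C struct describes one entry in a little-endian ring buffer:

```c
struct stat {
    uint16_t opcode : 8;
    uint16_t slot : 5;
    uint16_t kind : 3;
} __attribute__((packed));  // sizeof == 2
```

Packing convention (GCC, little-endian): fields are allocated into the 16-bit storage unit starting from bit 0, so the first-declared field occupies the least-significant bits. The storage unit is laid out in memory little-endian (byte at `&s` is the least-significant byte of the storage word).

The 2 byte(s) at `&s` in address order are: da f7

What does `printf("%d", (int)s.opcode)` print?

[0]=0xda [1]=0xf7 (little-endian) → word 0xf7da
opcode:8 @ bit 0 → (0xf7da>>0)&0xff = 0xda  ←
slot:5 @ bit 8 → (0xf7da>>8)&0x1f = 0x17
kind:3 @ bit 13 → (0xf7da>>13)&0x7 = 0x7

218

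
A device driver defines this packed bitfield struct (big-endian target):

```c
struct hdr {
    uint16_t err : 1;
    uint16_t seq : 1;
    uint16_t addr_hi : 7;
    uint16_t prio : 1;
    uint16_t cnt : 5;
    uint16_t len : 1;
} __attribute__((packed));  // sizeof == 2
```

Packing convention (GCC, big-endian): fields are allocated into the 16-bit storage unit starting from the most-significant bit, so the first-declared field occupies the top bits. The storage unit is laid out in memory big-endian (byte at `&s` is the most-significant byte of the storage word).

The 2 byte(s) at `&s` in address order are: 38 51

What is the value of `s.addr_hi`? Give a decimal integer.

[0]=0x38 [1]=0x51 (big-endian) → word 0x3851
err [15+:1] = (word>>15) & 0x1 = 0
seq [14+:1] = (word>>14) & 0x1 = 0
addr_hi [7+:7] = (word>>7) & 0x7f = 112  ←
prio [6+:1] = (word>>6) & 0x1 = 1
cnt [1+:5] = (word>>1) & 0x1f = 8
len [0+:1] = (word>>0) & 0x1 = 1

112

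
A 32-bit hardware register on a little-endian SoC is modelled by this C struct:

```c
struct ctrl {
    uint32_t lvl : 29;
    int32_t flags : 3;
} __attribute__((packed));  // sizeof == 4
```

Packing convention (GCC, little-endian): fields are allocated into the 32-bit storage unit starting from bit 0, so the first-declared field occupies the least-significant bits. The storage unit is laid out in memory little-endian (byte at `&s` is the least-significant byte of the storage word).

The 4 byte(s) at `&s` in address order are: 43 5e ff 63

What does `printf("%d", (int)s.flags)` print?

[0]=0x43 [1]=0x5e [2]=0xff [3]=0x63 (little-endian) → word 0x63ff5e43
lvl:29 @ bit 0 → (0x63ff5e43>>0)&0x1fffffff = 0x3ff5e43
flags:3 @ bit 29 → (0x63ff5e43>>29)&0x7 = 0x3  ←
flags signed 3b, MSB=0: value = 3

3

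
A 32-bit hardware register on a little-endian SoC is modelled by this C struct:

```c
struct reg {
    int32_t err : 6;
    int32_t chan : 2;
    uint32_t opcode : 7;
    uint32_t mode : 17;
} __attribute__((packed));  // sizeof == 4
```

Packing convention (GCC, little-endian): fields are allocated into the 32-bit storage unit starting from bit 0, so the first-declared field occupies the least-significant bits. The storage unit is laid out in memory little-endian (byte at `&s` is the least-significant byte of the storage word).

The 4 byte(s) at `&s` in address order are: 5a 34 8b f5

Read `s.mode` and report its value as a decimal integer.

[0]=0x5a [1]=0x34 [2]=0x8b [3]=0xf5 (little-endian) → word 0xf58b345a
err [0+:6] = (word>>0) & 0x3f = 26
chan [6+:2] = (word>>6) & 0x3 = 1
opcode [8+:7] = (word>>8) & 0x7f = 52
mode [15+:17] = (word>>15) & 0x1ffff = 125718  ←

125718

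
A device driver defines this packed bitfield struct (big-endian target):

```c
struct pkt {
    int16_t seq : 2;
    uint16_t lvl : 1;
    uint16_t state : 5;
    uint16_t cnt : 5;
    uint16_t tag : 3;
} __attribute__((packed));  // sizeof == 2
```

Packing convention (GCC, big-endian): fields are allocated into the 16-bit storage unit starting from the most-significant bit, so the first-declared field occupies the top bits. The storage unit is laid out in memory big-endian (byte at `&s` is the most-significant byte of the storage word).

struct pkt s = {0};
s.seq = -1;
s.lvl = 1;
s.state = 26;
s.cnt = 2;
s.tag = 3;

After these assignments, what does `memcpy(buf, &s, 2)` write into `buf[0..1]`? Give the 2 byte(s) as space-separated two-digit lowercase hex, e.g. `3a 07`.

fa 13

seq (2b) val=-1 bits=0x3 at bit 14: 0xc000
lvl (1b) val=1 bits=0x1 at bit 13: 0xe000
state (5b) val=26 bits=0x1a at bit 8: 0xfa00
cnt (5b) val=2 bits=0x2 at bit 3: 0xfa10
tag (3b) val=3 bits=0x3 at bit 0: 0xfa13
word = 0xfa13 → big-endian bytes:
  [0]=0xfa  [1]=0x13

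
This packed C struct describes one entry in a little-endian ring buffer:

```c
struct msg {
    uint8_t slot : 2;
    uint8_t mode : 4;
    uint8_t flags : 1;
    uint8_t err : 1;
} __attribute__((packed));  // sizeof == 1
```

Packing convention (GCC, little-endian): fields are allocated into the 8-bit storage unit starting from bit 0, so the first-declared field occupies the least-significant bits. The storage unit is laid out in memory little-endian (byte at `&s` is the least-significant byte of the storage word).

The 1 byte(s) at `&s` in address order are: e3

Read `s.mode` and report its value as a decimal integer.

[0]=0xe3 (little-endian) → word 0xe3
slot:2 @ bit 0 → (0xe3>>0)&0x3 = 0x3
mode:4 @ bit 2 → (0xe3>>2)&0xf = 0x8  ←
flags:1 @ bit 6 → (0xe3>>6)&0x1 = 0x1
err:1 @ bit 7 → (0xe3>>7)&0x1 = 0x1

8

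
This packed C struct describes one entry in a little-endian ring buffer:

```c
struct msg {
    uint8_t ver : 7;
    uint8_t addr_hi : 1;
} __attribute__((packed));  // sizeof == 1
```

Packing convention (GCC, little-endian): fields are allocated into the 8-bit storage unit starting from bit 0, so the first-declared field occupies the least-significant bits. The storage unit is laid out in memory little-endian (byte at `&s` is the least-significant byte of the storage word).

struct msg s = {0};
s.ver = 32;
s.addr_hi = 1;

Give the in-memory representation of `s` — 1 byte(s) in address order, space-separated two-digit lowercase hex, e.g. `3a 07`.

ver (7b) val=32 bits=0x20 at bit 0: 0x20
addr_hi (1b) val=1 bits=0x1 at bit 7: 0xa0
word = 0xa0 → little-endian bytes:
  [0]=0xa0

a0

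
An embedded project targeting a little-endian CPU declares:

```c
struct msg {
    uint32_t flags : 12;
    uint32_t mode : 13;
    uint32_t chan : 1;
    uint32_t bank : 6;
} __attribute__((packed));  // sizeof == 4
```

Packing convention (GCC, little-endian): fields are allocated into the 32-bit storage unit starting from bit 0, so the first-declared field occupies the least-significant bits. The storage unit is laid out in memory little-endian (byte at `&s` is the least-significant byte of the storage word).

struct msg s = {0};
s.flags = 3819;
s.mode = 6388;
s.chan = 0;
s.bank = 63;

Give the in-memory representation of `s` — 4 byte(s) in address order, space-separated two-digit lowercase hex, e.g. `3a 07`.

flags:12 = 3819 → 0xeeb << 0 → word 0x00000eeb
mode:13 = 6388 → 0x18f4 << 12 → word 0x018f4eeb
chan:1 = 0 → 0x0 << 25 → word 0x018f4eeb
bank:6 = 63 → 0x3f << 26 → word 0xfd8f4eeb
word = 0xfd8f4eeb → little-endian bytes:
  [0]=0xeb  [1]=0x4e  [2]=0x8f  [3]=0xfd

eb 4e 8f fd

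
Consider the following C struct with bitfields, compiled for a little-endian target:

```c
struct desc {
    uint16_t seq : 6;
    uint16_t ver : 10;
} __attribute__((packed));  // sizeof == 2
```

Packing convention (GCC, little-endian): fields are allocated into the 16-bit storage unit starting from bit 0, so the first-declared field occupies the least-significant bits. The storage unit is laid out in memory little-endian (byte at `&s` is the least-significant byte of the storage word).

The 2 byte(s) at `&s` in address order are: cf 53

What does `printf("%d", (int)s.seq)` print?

[0]=0xcf [1]=0x53 (little-endian) → word 0x53cf
seq:6 @ bit 0 → (0x53cf>>0)&0x3f = 0xf  ←
ver:10 @ bit 6 → (0x53cf>>6)&0x3ff = 0x14f

15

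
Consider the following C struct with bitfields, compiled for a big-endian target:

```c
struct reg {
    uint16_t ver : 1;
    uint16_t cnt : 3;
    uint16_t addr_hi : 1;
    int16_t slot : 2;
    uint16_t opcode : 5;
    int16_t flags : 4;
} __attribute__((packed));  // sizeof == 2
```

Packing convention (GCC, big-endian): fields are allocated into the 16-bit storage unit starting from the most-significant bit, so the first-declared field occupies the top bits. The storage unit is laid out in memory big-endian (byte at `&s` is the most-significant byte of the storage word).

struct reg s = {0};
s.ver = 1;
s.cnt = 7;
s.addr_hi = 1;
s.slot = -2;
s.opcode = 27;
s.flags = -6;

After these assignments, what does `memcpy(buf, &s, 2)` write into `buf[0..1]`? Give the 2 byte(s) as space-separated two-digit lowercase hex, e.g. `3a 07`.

ver:1 = 1 → 0x1 << 15 → word 0x8000
cnt:3 = 7 → 0x7 << 12 → word 0xf000
addr_hi:1 = 1 → 0x1 << 11 → word 0xf800
slot:2 = -2 → 0x2 << 9 → word 0xfc00
opcode:5 = 27 → 0x1b << 4 → word 0xfdb0
flags:4 = -6 → 0xa << 0 → word 0xfdba
word = 0xfdba → big-endian bytes:
  [0]=0xfd  [1]=0xba

fd ba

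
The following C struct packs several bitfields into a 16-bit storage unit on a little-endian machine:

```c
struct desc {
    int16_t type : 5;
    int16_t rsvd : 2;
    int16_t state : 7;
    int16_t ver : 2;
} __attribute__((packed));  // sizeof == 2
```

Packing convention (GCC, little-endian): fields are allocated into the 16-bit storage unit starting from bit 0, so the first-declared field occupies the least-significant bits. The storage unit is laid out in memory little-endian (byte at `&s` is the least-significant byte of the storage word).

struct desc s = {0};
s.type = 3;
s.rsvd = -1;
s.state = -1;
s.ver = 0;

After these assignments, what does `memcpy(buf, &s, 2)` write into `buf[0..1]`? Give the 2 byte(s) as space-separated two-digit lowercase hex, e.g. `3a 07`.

e3 3f

type:5 = 3 → 0x3 << 0 → word 0x0003
rsvd:2 = -1 → 0x3 << 5 → word 0x0063
state:7 = -1 → 0x7f << 7 → word 0x3fe3
ver:2 = 0 → 0x0 << 14 → word 0x3fe3
word = 0x3fe3 → little-endian bytes:
  [0]=0xe3  [1]=0x3f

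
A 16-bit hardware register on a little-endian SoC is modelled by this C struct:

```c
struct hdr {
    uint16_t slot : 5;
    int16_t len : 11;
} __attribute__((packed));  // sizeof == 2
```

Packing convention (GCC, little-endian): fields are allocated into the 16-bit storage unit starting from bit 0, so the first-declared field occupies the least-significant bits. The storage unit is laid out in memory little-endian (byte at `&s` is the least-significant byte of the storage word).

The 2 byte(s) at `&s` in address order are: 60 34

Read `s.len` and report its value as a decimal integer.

[0]=0x60 [1]=0x34 (little-endian) → word 0x3460
slot:5 @ bit 0 → (0x3460>>0)&0x1f = 0x0
len:11 @ bit 5 → (0x3460>>5)&0x7ff = 0x1a3  ←
len signed 11b, MSB=0: value = 419

419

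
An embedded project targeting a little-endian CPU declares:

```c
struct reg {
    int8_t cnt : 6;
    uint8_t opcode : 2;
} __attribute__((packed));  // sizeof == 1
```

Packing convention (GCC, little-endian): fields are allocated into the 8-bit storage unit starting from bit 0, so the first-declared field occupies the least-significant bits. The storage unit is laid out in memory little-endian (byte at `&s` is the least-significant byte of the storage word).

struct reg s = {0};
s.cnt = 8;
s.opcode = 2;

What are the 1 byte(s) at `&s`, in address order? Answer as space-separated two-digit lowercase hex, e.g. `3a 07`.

[0+:6] cnt=8 & 0x3f = 0x8; word=0x08
[6+:2] opcode=2 & 0x3 = 0x2; word=0x88
word = 0x88 → little-endian bytes:
  [0]=0x88

88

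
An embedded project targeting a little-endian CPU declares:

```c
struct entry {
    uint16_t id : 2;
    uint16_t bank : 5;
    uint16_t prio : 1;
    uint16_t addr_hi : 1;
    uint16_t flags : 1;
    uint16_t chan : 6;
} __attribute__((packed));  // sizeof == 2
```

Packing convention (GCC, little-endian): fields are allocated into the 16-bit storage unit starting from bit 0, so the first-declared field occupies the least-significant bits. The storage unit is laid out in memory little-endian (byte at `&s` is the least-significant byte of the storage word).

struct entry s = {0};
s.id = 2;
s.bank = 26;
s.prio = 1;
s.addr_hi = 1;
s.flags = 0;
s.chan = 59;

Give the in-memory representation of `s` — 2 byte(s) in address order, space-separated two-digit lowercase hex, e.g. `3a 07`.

ea ed

[0+:2] id=2 & 0x3 = 0x2; word=0x0002
[2+:5] bank=26 & 0x1f = 0x1a; word=0x006a
[7+:1] prio=1 & 0x1 = 0x1; word=0x00ea
[8+:1] addr_hi=1 & 0x1 = 0x1; word=0x01ea
[9+:1] flags=0 & 0x1 = 0x0; word=0x01ea
[10+:6] chan=59 & 0x3f = 0x3b; word=0xedea
word = 0xedea → little-endian bytes:
  [0]=0xea  [1]=0xed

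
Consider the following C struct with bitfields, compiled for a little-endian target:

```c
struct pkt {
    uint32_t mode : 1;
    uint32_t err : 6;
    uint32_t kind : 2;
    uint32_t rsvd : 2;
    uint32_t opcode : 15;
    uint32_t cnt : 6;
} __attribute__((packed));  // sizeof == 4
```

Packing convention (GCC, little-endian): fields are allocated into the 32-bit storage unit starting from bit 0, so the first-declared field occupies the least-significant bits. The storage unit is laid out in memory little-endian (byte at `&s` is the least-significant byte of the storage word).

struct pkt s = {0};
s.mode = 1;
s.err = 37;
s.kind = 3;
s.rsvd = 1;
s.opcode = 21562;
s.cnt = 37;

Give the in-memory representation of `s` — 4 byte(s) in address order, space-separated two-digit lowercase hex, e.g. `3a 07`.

cb d3 a1 96

mode (1b) val=1 bits=0x1 at bit 0: 0x00000001
err (6b) val=37 bits=0x25 at bit 1: 0x0000004b
kind (2b) val=3 bits=0x3 at bit 7: 0x000001cb
rsvd (2b) val=1 bits=0x1 at bit 9: 0x000003cb
opcode (15b) val=21562 bits=0x543a at bit 11: 0x02a1d3cb
cnt (6b) val=37 bits=0x25 at bit 26: 0x96a1d3cb
word = 0x96a1d3cb → little-endian bytes:
  [0]=0xcb  [1]=0xd3  [2]=0xa1  [3]=0x96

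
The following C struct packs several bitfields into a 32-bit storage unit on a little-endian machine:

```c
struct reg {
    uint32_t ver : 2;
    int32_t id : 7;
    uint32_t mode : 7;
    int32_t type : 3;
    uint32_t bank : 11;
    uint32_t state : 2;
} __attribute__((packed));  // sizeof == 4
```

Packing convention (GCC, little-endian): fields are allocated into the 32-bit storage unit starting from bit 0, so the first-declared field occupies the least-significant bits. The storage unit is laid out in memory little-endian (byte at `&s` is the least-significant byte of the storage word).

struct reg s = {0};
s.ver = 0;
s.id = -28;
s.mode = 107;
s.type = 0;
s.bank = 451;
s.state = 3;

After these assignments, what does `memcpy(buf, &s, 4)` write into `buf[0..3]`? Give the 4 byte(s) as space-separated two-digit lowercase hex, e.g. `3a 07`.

ver (2b) val=0 bits=0x0 at bit 0: 0x00000000
id (7b) val=-28 bits=0x64 at bit 2: 0x00000190
mode (7b) val=107 bits=0x6b at bit 9: 0x0000d790
type (3b) val=0 bits=0x0 at bit 16: 0x0000d790
bank (11b) val=451 bits=0x1c3 at bit 19: 0x0e18d790
state (2b) val=3 bits=0x3 at bit 30: 0xce18d790
word = 0xce18d790 → little-endian bytes:
  [0]=0x90  [1]=0xd7  [2]=0x18  [3]=0xce

90 d7 18 ce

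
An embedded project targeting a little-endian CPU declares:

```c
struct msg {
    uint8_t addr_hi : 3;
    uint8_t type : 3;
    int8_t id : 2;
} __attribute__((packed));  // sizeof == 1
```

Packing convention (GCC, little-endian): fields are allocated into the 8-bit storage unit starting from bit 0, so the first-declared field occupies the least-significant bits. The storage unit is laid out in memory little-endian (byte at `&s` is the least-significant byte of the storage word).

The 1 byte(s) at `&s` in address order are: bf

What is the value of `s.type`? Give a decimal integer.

[0]=0xbf (little-endian) → word 0xbf
addr_hi:3 @ bit 0 → (0xbf>>0)&0x7 = 0x7
type:3 @ bit 3 → (0xbf>>3)&0x7 = 0x7  ←
id:2 @ bit 6 → (0xbf>>6)&0x3 = 0x2

7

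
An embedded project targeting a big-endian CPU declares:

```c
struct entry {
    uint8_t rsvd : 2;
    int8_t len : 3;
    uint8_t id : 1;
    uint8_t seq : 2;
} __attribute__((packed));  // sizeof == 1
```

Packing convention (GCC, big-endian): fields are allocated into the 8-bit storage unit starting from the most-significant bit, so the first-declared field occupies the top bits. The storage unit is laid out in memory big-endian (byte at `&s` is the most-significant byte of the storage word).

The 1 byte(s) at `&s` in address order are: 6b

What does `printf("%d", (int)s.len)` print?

[0]=0x6b (big-endian) → word 0x6b
rsvd:2 @ bit 6 → (0x6b>>6)&0x3 = 0x1
len:3 @ bit 3 → (0x6b>>3)&0x7 = 0x5  ←
id:1 @ bit 2 → (0x6b>>2)&0x1 = 0x0
seq:2 @ bit 0 → (0x6b>>0)&0x3 = 0x3
len signed 3b, MSB=1: 5 - 8 = -3

-3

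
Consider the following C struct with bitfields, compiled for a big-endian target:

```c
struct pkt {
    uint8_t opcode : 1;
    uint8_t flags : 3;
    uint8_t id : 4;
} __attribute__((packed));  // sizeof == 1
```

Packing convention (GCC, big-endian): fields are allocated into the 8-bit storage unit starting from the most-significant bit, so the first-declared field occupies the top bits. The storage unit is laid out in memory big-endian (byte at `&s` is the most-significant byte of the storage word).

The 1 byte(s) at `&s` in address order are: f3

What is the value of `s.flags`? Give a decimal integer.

[0]=0xf3 (big-endian) → word 0xf3
opcode [7+:1] = (word>>7) & 0x1 = 1
flags [4+:3] = (word>>4) & 0x7 = 7  ←
id [0+:4] = (word>>0) & 0xf = 3

7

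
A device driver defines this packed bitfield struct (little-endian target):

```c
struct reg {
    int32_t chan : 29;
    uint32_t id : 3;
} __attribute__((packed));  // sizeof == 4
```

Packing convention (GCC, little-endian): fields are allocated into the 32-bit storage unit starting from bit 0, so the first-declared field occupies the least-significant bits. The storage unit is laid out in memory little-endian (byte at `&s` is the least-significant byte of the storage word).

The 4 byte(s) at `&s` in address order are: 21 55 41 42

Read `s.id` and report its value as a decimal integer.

[0]=0x21 [1]=0x55 [2]=0x41 [3]=0x42 (little-endian) → word 0x42415521
chan:29 @ bit 0 → (0x42415521>>0)&0x1fffffff = 0x2415521
id:3 @ bit 29 → (0x42415521>>29)&0x7 = 0x2  ←

2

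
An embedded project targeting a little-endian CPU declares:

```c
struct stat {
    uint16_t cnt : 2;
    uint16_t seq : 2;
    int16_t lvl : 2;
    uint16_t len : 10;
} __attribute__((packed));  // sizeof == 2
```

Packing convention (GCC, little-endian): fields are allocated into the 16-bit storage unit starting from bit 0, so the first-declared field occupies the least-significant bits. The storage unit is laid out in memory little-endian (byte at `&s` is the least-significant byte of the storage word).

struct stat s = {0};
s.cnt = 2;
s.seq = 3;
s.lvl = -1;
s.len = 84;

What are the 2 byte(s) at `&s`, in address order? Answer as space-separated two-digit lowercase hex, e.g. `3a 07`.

cnt:2 = 2 → 0x2 << 0 → word 0x0002
seq:2 = 3 → 0x3 << 2 → word 0x000e
lvl:2 = -1 → 0x3 << 4 → word 0x003e
len:10 = 84 → 0x54 << 6 → word 0x153e
word = 0x153e → little-endian bytes:
  [0]=0x3e  [1]=0x15

3e 15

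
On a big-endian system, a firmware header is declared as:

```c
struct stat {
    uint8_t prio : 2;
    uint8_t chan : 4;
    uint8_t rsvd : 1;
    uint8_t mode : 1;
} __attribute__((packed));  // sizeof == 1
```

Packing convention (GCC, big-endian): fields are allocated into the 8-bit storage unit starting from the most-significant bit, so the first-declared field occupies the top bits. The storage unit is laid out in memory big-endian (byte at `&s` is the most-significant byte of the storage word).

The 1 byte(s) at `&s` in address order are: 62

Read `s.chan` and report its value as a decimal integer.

[0]=0x62 (big-endian) → word 0x62
prio [6+:2] = (word>>6) & 0x3 = 1
chan [2+:4] = (word>>2) & 0xf = 8  ←
rsvd [1+:1] = (word>>1) & 0x1 = 1
mode [0+:1] = (word>>0) & 0x1 = 0

8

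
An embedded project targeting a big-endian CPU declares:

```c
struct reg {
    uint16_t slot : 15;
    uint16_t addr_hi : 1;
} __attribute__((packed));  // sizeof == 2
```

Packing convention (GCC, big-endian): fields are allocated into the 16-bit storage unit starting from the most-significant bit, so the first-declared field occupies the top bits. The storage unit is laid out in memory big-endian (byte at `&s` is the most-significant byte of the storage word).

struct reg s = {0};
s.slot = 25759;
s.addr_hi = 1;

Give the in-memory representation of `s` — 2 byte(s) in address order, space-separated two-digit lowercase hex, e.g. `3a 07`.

slot (15b) val=25759 bits=0x649f at bit 1: 0xc93e
addr_hi (1b) val=1 bits=0x1 at bit 0: 0xc93f
word = 0xc93f → big-endian bytes:
  [0]=0xc9  [1]=0x3f

c9 3f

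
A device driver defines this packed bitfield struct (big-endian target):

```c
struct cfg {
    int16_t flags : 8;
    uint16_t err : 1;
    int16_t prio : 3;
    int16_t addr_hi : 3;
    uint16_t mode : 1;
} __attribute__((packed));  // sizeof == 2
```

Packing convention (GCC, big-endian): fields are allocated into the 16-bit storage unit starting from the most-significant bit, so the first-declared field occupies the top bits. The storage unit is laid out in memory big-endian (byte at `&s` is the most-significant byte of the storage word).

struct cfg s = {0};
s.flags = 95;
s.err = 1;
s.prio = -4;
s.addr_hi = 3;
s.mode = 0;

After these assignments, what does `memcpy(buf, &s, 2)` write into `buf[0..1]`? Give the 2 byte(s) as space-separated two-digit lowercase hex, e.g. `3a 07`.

flags:8 = 95 → 0x5f << 8 → word 0x5f00
err:1 = 1 → 0x1 << 7 → word 0x5f80
prio:3 = -4 → 0x4 << 4 → word 0x5fc0
addr_hi:3 = 3 → 0x3 << 1 → word 0x5fc6
mode:1 = 0 → 0x0 << 0 → word 0x5fc6
word = 0x5fc6 → big-endian bytes:
  [0]=0x5f  [1]=0xc6

5f c6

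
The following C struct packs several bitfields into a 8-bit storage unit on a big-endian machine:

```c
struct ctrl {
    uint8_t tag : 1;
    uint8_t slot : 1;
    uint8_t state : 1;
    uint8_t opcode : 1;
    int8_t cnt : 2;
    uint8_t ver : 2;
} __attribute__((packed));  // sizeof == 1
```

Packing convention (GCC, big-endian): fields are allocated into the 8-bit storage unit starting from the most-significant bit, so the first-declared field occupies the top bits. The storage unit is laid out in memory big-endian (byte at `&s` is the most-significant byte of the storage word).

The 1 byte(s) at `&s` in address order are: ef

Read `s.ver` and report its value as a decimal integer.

3

[0]=0xef (big-endian) → word 0xef
tag [7+:1] = (word>>7) & 0x1 = 1
slot [6+:1] = (word>>6) & 0x1 = 1
state [5+:1] = (word>>5) & 0x1 = 1
opcode [4+:1] = (word>>4) & 0x1 = 0
cnt [2+:2] = (word>>2) & 0x3 = 3
ver [0+:2] = (word>>0) & 0x3 = 3  ←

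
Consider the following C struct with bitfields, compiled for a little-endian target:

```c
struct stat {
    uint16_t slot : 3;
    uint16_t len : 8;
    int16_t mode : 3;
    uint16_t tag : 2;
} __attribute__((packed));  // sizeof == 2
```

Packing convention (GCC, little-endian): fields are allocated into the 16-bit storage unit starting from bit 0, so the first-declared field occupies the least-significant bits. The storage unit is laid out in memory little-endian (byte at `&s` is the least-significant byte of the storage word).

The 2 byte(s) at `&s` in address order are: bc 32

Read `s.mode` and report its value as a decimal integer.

[0]=0xbc [1]=0x32 (little-endian) → word 0x32bc
slot [0+:3] = (word>>0) & 0x7 = 4
len [3+:8] = (word>>3) & 0xff = 87
mode [11+:3] = (word>>11) & 0x7 = 6  ←
tag [14+:2] = (word>>14) & 0x3 = 0
mode signed 3b, MSB=1: 6 - 8 = -2

-2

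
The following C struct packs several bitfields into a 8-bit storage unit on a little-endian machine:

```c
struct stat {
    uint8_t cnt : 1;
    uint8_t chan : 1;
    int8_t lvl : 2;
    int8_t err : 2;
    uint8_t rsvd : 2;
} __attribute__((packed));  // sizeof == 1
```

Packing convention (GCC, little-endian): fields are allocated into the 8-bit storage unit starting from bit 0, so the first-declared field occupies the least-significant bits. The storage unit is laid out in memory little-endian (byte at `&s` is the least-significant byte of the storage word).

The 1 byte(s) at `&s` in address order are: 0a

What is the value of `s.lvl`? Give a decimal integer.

-2

[0]=0x0a (little-endian) → word 0x0a
cnt [0+:1] = (word>>0) & 0x1 = 0
chan [1+:1] = (word>>1) & 0x1 = 1
lvl [2+:2] = (word>>2) & 0x3 = 2  ←
err [4+:2] = (word>>4) & 0x3 = 0
rsvd [6+:2] = (word>>6) & 0x3 = 0
lvl signed 2b, MSB=1: 2 - 4 = -2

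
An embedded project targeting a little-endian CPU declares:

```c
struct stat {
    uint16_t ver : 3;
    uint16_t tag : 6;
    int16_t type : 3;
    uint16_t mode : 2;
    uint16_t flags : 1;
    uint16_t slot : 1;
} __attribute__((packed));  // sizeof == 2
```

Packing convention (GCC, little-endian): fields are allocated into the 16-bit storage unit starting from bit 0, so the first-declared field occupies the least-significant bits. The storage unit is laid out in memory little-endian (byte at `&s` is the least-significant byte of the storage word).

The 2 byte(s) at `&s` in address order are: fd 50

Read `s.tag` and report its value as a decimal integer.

[0]=0xfd [1]=0x50 (little-endian) → word 0x50fd
ver:3 @ bit 0 → (0x50fd>>0)&0x7 = 0x5
tag:6 @ bit 3 → (0x50fd>>3)&0x3f = 0x1f  ←
type:3 @ bit 9 → (0x50fd>>9)&0x7 = 0x0
mode:2 @ bit 12 → (0x50fd>>12)&0x3 = 0x1
flags:1 @ bit 14 → (0x50fd>>14)&0x1 = 0x1
slot:1 @ bit 15 → (0x50fd>>15)&0x1 = 0x0

31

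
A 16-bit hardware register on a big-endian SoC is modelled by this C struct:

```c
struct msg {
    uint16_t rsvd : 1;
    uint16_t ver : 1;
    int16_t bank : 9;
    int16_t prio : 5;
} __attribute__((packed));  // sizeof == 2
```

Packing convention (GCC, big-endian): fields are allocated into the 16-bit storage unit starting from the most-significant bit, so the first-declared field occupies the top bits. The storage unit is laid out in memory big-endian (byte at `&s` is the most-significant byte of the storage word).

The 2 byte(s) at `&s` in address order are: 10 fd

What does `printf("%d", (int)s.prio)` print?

[0]=0x10 [1]=0xfd (big-endian) → word 0x10fd
rsvd:1 @ bit 15 → (0x10fd>>15)&0x1 = 0x0
ver:1 @ bit 14 → (0x10fd>>14)&0x1 = 0x0
bank:9 @ bit 5 → (0x10fd>>5)&0x1ff = 0x87
prio:5 @ bit 0 → (0x10fd>>0)&0x1f = 0x1d  ←
prio signed 5b, MSB=1: 29 - 32 = -3

-3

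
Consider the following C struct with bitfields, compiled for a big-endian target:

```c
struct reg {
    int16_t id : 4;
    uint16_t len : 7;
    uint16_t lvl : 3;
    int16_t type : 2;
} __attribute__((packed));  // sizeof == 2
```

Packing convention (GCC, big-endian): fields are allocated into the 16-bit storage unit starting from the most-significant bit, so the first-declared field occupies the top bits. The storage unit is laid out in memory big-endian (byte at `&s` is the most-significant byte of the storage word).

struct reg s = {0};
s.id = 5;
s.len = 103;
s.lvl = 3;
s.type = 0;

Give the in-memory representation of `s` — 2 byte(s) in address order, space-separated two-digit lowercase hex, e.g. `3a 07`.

5c ec

id:4 = 5 → 0x5 << 12 → word 0x5000
len:7 = 103 → 0x67 << 5 → word 0x5ce0
lvl:3 = 3 → 0x3 << 2 → word 0x5cec
type:2 = 0 → 0x0 << 0 → word 0x5cec
word = 0x5cec → big-endian bytes:
  [0]=0x5c  [1]=0xec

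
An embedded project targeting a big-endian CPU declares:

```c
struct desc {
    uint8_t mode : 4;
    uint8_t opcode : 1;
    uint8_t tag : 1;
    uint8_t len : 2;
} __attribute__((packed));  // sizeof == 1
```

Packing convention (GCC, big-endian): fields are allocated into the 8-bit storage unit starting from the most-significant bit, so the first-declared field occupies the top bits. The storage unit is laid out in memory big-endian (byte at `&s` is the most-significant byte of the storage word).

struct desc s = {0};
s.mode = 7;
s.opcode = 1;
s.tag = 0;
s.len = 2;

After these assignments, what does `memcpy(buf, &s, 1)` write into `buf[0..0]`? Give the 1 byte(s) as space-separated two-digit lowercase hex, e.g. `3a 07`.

[4+:4] mode=7 & 0xf = 0x7; word=0x70
[3+:1] opcode=1 & 0x1 = 0x1; word=0x78
[2+:1] tag=0 & 0x1 = 0x0; word=0x78
[0+:2] len=2 & 0x3 = 0x2; word=0x7a
word = 0x7a → big-endian bytes:
  [0]=0x7a

7a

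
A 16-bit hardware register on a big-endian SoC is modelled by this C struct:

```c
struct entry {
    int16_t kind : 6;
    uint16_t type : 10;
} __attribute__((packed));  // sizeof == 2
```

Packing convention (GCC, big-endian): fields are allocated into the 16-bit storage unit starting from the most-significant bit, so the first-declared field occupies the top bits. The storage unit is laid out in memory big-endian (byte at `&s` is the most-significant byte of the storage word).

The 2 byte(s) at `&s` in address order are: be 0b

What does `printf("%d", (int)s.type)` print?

523

[0]=0xbe [1]=0x0b (big-endian) → word 0xbe0b
kind:6 @ bit 10 → (0xbe0b>>10)&0x3f = 0x2f
type:10 @ bit 0 → (0xbe0b>>0)&0x3ff = 0x20b  ←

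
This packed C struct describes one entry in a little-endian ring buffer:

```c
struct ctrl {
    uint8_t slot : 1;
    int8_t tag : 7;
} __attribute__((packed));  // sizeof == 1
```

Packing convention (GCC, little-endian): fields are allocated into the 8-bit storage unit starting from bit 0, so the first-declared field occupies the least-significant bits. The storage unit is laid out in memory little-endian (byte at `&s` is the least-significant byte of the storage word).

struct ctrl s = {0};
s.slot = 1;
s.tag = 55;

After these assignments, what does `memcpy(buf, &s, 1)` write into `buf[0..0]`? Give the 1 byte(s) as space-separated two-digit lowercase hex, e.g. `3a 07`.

[0+:1] slot=1 & 0x1 = 0x1; word=0x01
[1+:7] tag=55 & 0x7f = 0x37; word=0x6f
word = 0x6f → little-endian bytes:
  [0]=0x6f

6f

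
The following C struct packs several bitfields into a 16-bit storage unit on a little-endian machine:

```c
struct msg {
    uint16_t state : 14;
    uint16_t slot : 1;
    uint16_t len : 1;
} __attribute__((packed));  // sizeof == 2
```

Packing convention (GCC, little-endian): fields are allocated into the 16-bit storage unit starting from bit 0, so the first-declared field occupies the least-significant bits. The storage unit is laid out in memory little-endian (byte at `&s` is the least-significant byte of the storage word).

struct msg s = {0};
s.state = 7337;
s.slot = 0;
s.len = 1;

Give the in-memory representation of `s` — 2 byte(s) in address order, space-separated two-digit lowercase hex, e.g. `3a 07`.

a9 9c

state:14 = 7337 → 0x1ca9 << 0 → word 0x1ca9
slot:1 = 0 → 0x0 << 14 → word 0x1ca9
len:1 = 1 → 0x1 << 15 → word 0x9ca9
word = 0x9ca9 → little-endian bytes:
  [0]=0xa9  [1]=0x9c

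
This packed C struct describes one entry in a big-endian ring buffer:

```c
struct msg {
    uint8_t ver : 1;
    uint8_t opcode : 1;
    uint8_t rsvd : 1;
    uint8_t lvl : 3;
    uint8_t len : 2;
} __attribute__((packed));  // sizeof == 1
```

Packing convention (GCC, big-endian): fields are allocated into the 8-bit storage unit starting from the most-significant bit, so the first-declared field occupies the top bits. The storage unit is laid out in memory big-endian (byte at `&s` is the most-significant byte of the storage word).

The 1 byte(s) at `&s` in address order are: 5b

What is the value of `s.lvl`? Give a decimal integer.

6

[0]=0x5b (big-endian) → word 0x5b
ver:1 @ bit 7 → (0x5b>>7)&0x1 = 0x0
opcode:1 @ bit 6 → (0x5b>>6)&0x1 = 0x1
rsvd:1 @ bit 5 → (0x5b>>5)&0x1 = 0x0
lvl:3 @ bit 2 → (0x5b>>2)&0x7 = 0x6  ←
len:2 @ bit 0 → (0x5b>>0)&0x3 = 0x3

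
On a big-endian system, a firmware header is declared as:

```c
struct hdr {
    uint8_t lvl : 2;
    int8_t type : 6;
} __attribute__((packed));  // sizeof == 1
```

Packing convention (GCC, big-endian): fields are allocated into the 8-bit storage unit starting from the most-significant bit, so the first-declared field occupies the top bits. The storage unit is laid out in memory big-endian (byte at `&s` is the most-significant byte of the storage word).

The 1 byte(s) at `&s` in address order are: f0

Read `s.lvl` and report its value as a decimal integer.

3

[0]=0xf0 (big-endian) → word 0xf0
lvl [6+:2] = (word>>6) & 0x3 = 3  ←
type [0+:6] = (word>>0) & 0x3f = 48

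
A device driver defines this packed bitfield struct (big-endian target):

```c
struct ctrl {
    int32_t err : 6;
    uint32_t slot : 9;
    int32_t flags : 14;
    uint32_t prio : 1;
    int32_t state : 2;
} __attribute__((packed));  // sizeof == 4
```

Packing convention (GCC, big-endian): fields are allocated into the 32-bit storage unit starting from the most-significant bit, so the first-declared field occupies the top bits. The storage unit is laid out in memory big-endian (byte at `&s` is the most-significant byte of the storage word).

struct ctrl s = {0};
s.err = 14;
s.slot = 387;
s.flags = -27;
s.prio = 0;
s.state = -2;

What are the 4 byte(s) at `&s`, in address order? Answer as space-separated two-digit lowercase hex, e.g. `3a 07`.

err (6b) val=14 bits=0xe at bit 26: 0x38000000
slot (9b) val=387 bits=0x183 at bit 17: 0x3b060000
flags (14b) val=-27 bits=0x3fe5 at bit 3: 0x3b07ff28
prio (1b) val=0 bits=0x0 at bit 2: 0x3b07ff28
state (2b) val=-2 bits=0x2 at bit 0: 0x3b07ff2a
word = 0x3b07ff2a → big-endian bytes:
  [0]=0x3b  [1]=0x07  [2]=0xff  [3]=0x2a

3b 07 ff 2a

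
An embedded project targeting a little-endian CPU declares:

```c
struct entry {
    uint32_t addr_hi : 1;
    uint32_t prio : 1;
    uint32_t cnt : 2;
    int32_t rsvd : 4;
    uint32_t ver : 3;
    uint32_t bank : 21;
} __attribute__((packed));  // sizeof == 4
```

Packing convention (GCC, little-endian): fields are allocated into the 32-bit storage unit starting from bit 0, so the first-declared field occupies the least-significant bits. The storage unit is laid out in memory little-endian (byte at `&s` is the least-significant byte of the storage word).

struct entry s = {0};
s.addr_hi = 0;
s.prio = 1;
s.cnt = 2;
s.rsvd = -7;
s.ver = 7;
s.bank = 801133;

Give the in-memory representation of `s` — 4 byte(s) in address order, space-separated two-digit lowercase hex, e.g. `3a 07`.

9a 6f cb 61

addr_hi (1b) val=0 bits=0x0 at bit 0: 0x00000000
prio (1b) val=1 bits=0x1 at bit 1: 0x00000002
cnt (2b) val=2 bits=0x2 at bit 2: 0x0000000a
rsvd (4b) val=-7 bits=0x9 at bit 4: 0x0000009a
ver (3b) val=7 bits=0x7 at bit 8: 0x0000079a
bank (21b) val=801133 bits=0xc396d at bit 11: 0x61cb6f9a
word = 0x61cb6f9a → little-endian bytes:
  [0]=0x9a  [1]=0x6f  [2]=0xcb  [3]=0x61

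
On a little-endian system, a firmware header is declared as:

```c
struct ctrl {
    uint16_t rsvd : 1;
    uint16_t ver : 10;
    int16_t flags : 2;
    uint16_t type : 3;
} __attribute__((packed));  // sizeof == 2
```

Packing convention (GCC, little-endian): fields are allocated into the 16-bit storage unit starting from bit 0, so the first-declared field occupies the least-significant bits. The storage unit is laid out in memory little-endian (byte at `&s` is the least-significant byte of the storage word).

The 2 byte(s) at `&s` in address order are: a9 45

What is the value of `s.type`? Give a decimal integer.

2

[0]=0xa9 [1]=0x45 (little-endian) → word 0x45a9
rsvd:1 @ bit 0 → (0x45a9>>0)&0x1 = 0x1
ver:10 @ bit 1 → (0x45a9>>1)&0x3ff = 0x2d4
flags:2 @ bit 11 → (0x45a9>>11)&0x3 = 0x0
type:3 @ bit 13 → (0x45a9>>13)&0x7 = 0x2  ←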